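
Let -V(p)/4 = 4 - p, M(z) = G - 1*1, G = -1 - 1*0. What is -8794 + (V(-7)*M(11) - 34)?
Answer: -8740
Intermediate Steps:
G = -1 (G = -1 + 0 = -1)
M(z) = -2 (M(z) = -1 - 1*1 = -1 - 1 = -2)
V(p) = -16 + 4*p (V(p) = -4*(4 - p) = -16 + 4*p)
-8794 + (V(-7)*M(11) - 34) = -8794 + ((-16 + 4*(-7))*(-2) - 34) = -8794 + ((-16 - 28)*(-2) - 34) = -8794 + (-44*(-2) - 34) = -8794 + (88 - 34) = -8794 + 54 = -8740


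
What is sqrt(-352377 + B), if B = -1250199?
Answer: 12*I*sqrt(11129) ≈ 1265.9*I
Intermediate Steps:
sqrt(-352377 + B) = sqrt(-352377 - 1250199) = sqrt(-1602576) = 12*I*sqrt(11129)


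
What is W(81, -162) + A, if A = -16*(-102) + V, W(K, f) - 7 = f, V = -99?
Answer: 1378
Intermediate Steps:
W(K, f) = 7 + f
A = 1533 (A = -16*(-102) - 99 = 1632 - 99 = 1533)
W(81, -162) + A = (7 - 162) + 1533 = -155 + 1533 = 1378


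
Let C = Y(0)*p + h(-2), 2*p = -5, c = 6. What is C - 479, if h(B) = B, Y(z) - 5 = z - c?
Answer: -957/2 ≈ -478.50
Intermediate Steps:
p = -5/2 (p = (1/2)*(-5) = -5/2 ≈ -2.5000)
Y(z) = -1 + z (Y(z) = 5 + (z - 1*6) = 5 + (z - 6) = 5 + (-6 + z) = -1 + z)
C = 1/2 (C = (-1 + 0)*(-5/2) - 2 = -1*(-5/2) - 2 = 5/2 - 2 = 1/2 ≈ 0.50000)
C - 479 = 1/2 - 479 = -957/2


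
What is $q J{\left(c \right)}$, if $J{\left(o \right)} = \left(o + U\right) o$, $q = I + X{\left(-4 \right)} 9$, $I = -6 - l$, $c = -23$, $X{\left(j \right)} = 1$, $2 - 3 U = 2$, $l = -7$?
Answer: $5290$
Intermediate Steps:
$U = 0$ ($U = \frac{2}{3} - \frac{2}{3} = 0$)
$I = 1$ ($I = -6 - -7 = -6 + 7 = 1$)
$q = 10$ ($q = 1 + 1 \cdot 9 = 1 + 9 = 10$)
$J{\left(o \right)} = o^{2}$ ($J{\left(o \right)} = \left(o + 0\right) o = o o = o^{2}$)
$q J{\left(c \right)} = 10 \left(-23\right)^{2} = 10 \cdot 529 = 5290$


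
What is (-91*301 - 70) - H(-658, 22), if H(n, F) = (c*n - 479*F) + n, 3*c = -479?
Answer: -363977/3 ≈ -1.2133e+5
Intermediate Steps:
c = -479/3 (c = (⅓)*(-479) = -479/3 ≈ -159.67)
H(n, F) = -479*F - 476*n/3 (H(n, F) = (-479*n/3 - 479*F) + n = (-479*F - 479*n/3) + n = -479*F - 476*n/3)
(-91*301 - 70) - H(-658, 22) = (-91*301 - 70) - (-479*22 - 476/3*(-658)) = (-27391 - 70) - (-10538 + 313208/3) = -27461 - 1*281594/3 = -27461 - 281594/3 = -363977/3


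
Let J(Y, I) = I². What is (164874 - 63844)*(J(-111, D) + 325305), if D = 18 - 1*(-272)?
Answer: 41362187150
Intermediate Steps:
D = 290 (D = 18 + 272 = 290)
(164874 - 63844)*(J(-111, D) + 325305) = (164874 - 63844)*(290² + 325305) = 101030*(84100 + 325305) = 101030*409405 = 41362187150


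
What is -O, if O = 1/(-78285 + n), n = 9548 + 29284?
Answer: 1/39453 ≈ 2.5347e-5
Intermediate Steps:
n = 38832
O = -1/39453 (O = 1/(-78285 + 38832) = 1/(-39453) = -1/39453 ≈ -2.5347e-5)
-O = -1*(-1/39453) = 1/39453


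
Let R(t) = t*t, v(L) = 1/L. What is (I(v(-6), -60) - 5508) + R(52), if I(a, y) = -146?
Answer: -2950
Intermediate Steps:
R(t) = t²
(I(v(-6), -60) - 5508) + R(52) = (-146 - 5508) + 52² = -5654 + 2704 = -2950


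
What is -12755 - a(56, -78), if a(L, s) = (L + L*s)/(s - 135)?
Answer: -2721127/213 ≈ -12775.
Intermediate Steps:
a(L, s) = (L + L*s)/(-135 + s)
-12755 - a(56, -78) = -12755 - 56*(1 - 78)/(-135 - 78) = -12755 - 56*(-77)/(-213) = -12755 - 56*(-1)*(-77)/213 = -12755 - 1*4312/213 = -12755 - 4312/213 = -2721127/213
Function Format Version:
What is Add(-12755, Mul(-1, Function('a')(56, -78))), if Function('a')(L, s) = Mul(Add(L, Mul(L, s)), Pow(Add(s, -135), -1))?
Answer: Rational(-2721127, 213) ≈ -12775.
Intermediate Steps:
Function('a')(L, s) = Mul(Pow(Add(-135, s), -1), Add(L, Mul(L, s))) (Function('a')(L, s) = Mul(Add(L, Mul(L, s)), Pow(Add(-135, s), -1)) = Mul(Pow(Add(-135, s), -1), Add(L, Mul(L, s))))
Add(-12755, Mul(-1, Function('a')(56, -78))) = Add(-12755, Mul(-1, Mul(56, Pow(Add(-135, -78), -1), Add(1, -78)))) = Add(-12755, Mul(-1, Mul(56, Pow(-213, -1), -77))) = Add(-12755, Mul(-1, Mul(56, Rational(-1, 213), -77))) = Add(-12755, Mul(-1, Rational(4312, 213))) = Add(-12755, Rational(-4312, 213)) = Rational(-2721127, 213)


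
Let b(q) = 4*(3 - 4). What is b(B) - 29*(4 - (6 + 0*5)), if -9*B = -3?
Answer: 54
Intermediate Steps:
B = ⅓ (B = -⅑*(-3) = ⅓ ≈ 0.33333)
b(q) = -4 (b(q) = 4*(-1) = -4)
b(B) - 29*(4 - (6 + 0*5)) = -4 - 29*(4 - (6 + 0*5)) = -4 - 29*(4 - (6 + 0)) = -4 - 29*(4 - 1*6) = -4 - 29*(4 - 6) = -4 - 29*(-2) = -4 + 58 = 54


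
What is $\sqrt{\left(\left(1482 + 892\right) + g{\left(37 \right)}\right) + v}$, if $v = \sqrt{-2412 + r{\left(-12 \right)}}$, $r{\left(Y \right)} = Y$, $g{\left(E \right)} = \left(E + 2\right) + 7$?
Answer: $\sqrt{2420 + 2 i \sqrt{606}} \approx 49.196 + 0.5004 i$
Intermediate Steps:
$g{\left(E \right)} = 9 + E$ ($g{\left(E \right)} = \left(2 + E\right) + 7 = 9 + E$)
$v = 2 i \sqrt{606}$ ($v = \sqrt{-2412 - 12} = \sqrt{-2424} = 2 i \sqrt{606} \approx 49.234 i$)
$\sqrt{\left(\left(1482 + 892\right) + g{\left(37 \right)}\right) + v} = \sqrt{\left(\left(1482 + 892\right) + \left(9 + 37\right)\right) + 2 i \sqrt{606}} = \sqrt{\left(2374 + 46\right) + 2 i \sqrt{606}} = \sqrt{2420 + 2 i \sqrt{606}}$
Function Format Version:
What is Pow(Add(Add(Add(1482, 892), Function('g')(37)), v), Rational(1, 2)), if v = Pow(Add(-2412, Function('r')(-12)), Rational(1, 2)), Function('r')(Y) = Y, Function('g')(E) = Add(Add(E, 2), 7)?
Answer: Pow(Add(2420, Mul(2, I, Pow(606, Rational(1, 2)))), Rational(1, 2)) ≈ Add(49.196, Mul(0.5004, I))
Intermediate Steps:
Function('g')(E) = Add(9, E) (Function('g')(E) = Add(Add(2, E), 7) = Add(9, E))
v = Mul(2, I, Pow(606, Rational(1, 2))) (v = Pow(Add(-2412, -12), Rational(1, 2)) = Pow(-2424, Rational(1, 2)) = Mul(2, I, Pow(606, Rational(1, 2))) ≈ Mul(49.234, I))
Pow(Add(Add(Add(1482, 892), Function('g')(37)), v), Rational(1, 2)) = Pow(Add(Add(Add(1482, 892), Add(9, 37)), Mul(2, I, Pow(606, Rational(1, 2)))), Rational(1, 2)) = Pow(Add(Add(2374, 46), Mul(2, I, Pow(606, Rational(1, 2)))), Rational(1, 2)) = Pow(Add(2420, Mul(2, I, Pow(606, Rational(1, 2)))), Rational(1, 2))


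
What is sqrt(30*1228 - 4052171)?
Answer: I*sqrt(4015331) ≈ 2003.8*I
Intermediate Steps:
sqrt(30*1228 - 4052171) = sqrt(36840 - 4052171) = sqrt(-4015331) = I*sqrt(4015331)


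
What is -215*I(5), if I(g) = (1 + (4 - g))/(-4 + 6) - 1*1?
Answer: 215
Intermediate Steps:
I(g) = 3/2 - g/2 (I(g) = (5 - g)/2 - 1 = (5 - g)*(1/2) - 1 = (5/2 - g/2) - 1 = 3/2 - g/2)
-215*I(5) = -215*(3/2 - 1/2*5) = -215*(3/2 - 5/2) = -215*(-1) = 215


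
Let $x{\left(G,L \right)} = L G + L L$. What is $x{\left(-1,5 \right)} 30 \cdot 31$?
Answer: $18600$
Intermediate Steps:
$x{\left(G,L \right)} = L^{2} + G L$ ($x{\left(G,L \right)} = G L + L^{2} = L^{2} + G L$)
$x{\left(-1,5 \right)} 30 \cdot 31 = 5 \left(-1 + 5\right) 30 \cdot 31 = 5 \cdot 4 \cdot 30 \cdot 31 = 20 \cdot 30 \cdot 31 = 600 \cdot 31 = 18600$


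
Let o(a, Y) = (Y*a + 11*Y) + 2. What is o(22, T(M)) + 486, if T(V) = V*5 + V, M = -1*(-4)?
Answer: 1280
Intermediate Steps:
M = 4
T(V) = 6*V (T(V) = 5*V + V = 6*V)
o(a, Y) = 2 + 11*Y + Y*a (o(a, Y) = (11*Y + Y*a) + 2 = 2 + 11*Y + Y*a)
o(22, T(M)) + 486 = (2 + 11*(6*4) + (6*4)*22) + 486 = (2 + 11*24 + 24*22) + 486 = (2 + 264 + 528) + 486 = 794 + 486 = 1280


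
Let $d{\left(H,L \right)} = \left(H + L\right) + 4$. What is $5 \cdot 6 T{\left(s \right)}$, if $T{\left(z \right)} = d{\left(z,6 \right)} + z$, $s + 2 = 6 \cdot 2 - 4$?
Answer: $660$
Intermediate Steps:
$s = 6$ ($s = -2 + \left(6 \cdot 2 - 4\right) = -2 + \left(12 - 4\right) = -2 + 8 = 6$)
$d{\left(H,L \right)} = 4 + H + L$
$T{\left(z \right)} = 10 + 2 z$ ($T{\left(z \right)} = \left(4 + z + 6\right) + z = \left(10 + z\right) + z = 10 + 2 z$)
$5 \cdot 6 T{\left(s \right)} = 5 \cdot 6 \left(10 + 2 \cdot 6\right) = 30 \left(10 + 12\right) = 30 \cdot 22 = 660$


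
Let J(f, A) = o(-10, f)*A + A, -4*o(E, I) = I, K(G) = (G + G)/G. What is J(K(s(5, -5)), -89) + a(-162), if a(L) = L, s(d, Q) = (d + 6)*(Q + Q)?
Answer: -413/2 ≈ -206.50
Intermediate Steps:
s(d, Q) = 2*Q*(6 + d) (s(d, Q) = (6 + d)*(2*Q) = 2*Q*(6 + d))
K(G) = 2 (K(G) = (2*G)/G = 2)
o(E, I) = -I/4
J(f, A) = A - A*f/4 (J(f, A) = (-f/4)*A + A = -A*f/4 + A = A - A*f/4)
J(K(s(5, -5)), -89) + a(-162) = (¼)*(-89)*(4 - 1*2) - 162 = (¼)*(-89)*(4 - 2) - 162 = (¼)*(-89)*2 - 162 = -89/2 - 162 = -413/2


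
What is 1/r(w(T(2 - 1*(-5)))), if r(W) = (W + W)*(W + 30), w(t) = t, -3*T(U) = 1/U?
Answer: -441/1258 ≈ -0.35056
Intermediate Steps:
T(U) = -1/(3*U)
r(W) = 2*W*(30 + W) (r(W) = (2*W)*(30 + W) = 2*W*(30 + W))
1/r(w(T(2 - 1*(-5)))) = 1/(2*(-1/(3*(2 - 1*(-5))))*(30 - 1/(3*(2 - 1*(-5))))) = 1/(2*(-1/(3*(2 + 5)))*(30 - 1/(3*(2 + 5)))) = 1/(2*(-1/3/7)*(30 - 1/3/7)) = 1/(2*(-1/3*1/7)*(30 - 1/3*1/7)) = 1/(2*(-1/21)*(30 - 1/21)) = 1/(2*(-1/21)*(629/21)) = 1/(-1258/441) = -441/1258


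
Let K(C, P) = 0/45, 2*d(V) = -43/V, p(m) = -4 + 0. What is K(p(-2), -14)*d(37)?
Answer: 0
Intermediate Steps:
p(m) = -4
d(V) = -43/(2*V) (d(V) = (-43/V)/2 = -43/(2*V))
K(C, P) = 0 (K(C, P) = 0*(1/45) = 0)
K(p(-2), -14)*d(37) = 0*(-43/2/37) = 0*(-43/2*1/37) = 0*(-43/74) = 0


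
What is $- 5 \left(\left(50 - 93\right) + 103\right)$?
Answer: $-300$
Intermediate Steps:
$- 5 \left(\left(50 - 93\right) + 103\right) = - 5 \left(-43 + 103\right) = \left(-5\right) 60 = -300$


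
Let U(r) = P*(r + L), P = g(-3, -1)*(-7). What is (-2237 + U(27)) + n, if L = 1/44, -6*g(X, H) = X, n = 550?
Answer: -156779/88 ≈ -1781.6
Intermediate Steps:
g(X, H) = -X/6
L = 1/44 ≈ 0.022727
P = -7/2 (P = -⅙*(-3)*(-7) = (½)*(-7) = -7/2 ≈ -3.5000)
U(r) = -7/88 - 7*r/2 (U(r) = -7*(r + 1/44)/2 = -7*(1/44 + r)/2 = -7/88 - 7*r/2)
(-2237 + U(27)) + n = (-2237 + (-7/88 - 7/2*27)) + 550 = (-2237 + (-7/88 - 189/2)) + 550 = (-2237 - 8323/88) + 550 = -205179/88 + 550 = -156779/88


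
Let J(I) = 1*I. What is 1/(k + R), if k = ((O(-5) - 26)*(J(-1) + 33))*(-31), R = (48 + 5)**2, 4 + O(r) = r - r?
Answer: 1/32569 ≈ 3.0704e-5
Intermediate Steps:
J(I) = I
O(r) = -4 (O(r) = -4 + (r - r) = -4 + 0 = -4)
R = 2809 (R = 53**2 = 2809)
k = 29760 (k = ((-4 - 26)*(-1 + 33))*(-31) = -30*32*(-31) = -960*(-31) = 29760)
1/(k + R) = 1/(29760 + 2809) = 1/32569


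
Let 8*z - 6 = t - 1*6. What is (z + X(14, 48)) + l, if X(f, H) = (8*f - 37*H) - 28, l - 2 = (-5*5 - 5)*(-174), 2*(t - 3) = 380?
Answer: 28433/8 ≈ 3554.1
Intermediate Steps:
t = 193 (t = 3 + (1/2)*380 = 3 + 190 = 193)
l = 5222 (l = 2 + (-5*5 - 5)*(-174) = 2 + (-25 - 5)*(-174) = 2 - 30*(-174) = 2 + 5220 = 5222)
X(f, H) = -28 - 37*H + 8*f (X(f, H) = (-37*H + 8*f) - 28 = -28 - 37*H + 8*f)
z = 193/8 (z = 3/4 + (193 - 1*6)/8 = 3/4 + (193 - 6)/8 = 3/4 + (1/8)*187 = 3/4 + 187/8 = 193/8 ≈ 24.125)
(z + X(14, 48)) + l = (193/8 + (-28 - 37*48 + 8*14)) + 5222 = (193/8 + (-28 - 1776 + 112)) + 5222 = (193/8 - 1692) + 5222 = -13343/8 + 5222 = 28433/8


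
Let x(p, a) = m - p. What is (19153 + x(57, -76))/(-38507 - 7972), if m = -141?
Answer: -18955/46479 ≈ -0.40782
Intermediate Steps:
x(p, a) = -141 - p
(19153 + x(57, -76))/(-38507 - 7972) = (19153 + (-141 - 1*57))/(-38507 - 7972) = (19153 + (-141 - 57))/(-46479) = (19153 - 198)*(-1/46479) = 18955*(-1/46479) = -18955/46479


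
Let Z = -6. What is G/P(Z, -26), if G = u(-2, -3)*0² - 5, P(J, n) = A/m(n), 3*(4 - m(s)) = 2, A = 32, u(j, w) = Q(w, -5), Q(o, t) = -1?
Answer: -25/48 ≈ -0.52083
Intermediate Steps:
u(j, w) = -1
m(s) = 10/3 (m(s) = 4 - ⅓*2 = 4 - ⅔ = 10/3)
P(J, n) = 48/5 (P(J, n) = 32/(10/3) = 32*(3/10) = 48/5)
G = -5 (G = -1*0² - 5 = -1*0 - 5 = 0 - 5 = -5)
G/P(Z, -26) = -5/48/5 = -5*5/48 = -25/48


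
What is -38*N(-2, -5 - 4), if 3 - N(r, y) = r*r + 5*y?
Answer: -1672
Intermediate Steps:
N(r, y) = 3 - r² - 5*y (N(r, y) = 3 - (r*r + 5*y) = 3 - (r² + 5*y) = 3 + (-r² - 5*y) = 3 - r² - 5*y)
-38*N(-2, -5 - 4) = -38*(3 - 1*(-2)² - 5*(-5 - 4)) = -38*(3 - 1*4 - 5*(-9)) = -38*(3 - 4 + 45) = -38*44 = -1672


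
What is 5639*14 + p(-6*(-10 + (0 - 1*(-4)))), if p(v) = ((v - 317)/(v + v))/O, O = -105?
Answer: 596832041/7560 ≈ 78946.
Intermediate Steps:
p(v) = -(-317 + v)/(210*v) (p(v) = ((v - 317)/(v + v))/(-105) = ((-317 + v)/((2*v)))*(-1/105) = ((-317 + v)*(1/(2*v)))*(-1/105) = ((-317 + v)/(2*v))*(-1/105) = -(-317 + v)/(210*v))
5639*14 + p(-6*(-10 + (0 - 1*(-4)))) = 5639*14 + (317 - (-6)*(-10 + (0 - 1*(-4))))/(210*((-6*(-10 + (0 - 1*(-4)))))) = 78946 + (317 - (-6)*(-10 + (0 + 4)))/(210*((-6*(-10 + (0 + 4))))) = 78946 + (317 - (-6)*(-10 + 4))/(210*((-6*(-10 + 4)))) = 78946 + (317 - (-6)*(-6))/(210*((-6*(-6)))) = 78946 + (1/210)*(317 - 1*36)/36 = 78946 + (1/210)*(1/36)*(317 - 36) = 78946 + (1/210)*(1/36)*281 = 78946 + 281/7560 = 596832041/7560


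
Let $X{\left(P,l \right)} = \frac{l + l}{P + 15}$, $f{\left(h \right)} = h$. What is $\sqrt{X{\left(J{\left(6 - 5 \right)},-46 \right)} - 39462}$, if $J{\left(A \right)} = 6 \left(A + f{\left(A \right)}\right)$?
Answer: $\frac{i \sqrt{3196698}}{9} \approx 198.66 i$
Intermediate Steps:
$J{\left(A \right)} = 12 A$ ($J{\left(A \right)} = 6 \left(A + A\right) = 6 \cdot 2 A = 12 A$)
$X{\left(P,l \right)} = \frac{2 l}{15 + P}$
$\sqrt{X{\left(J{\left(6 - 5 \right)},-46 \right)} - 39462} = \sqrt{2 \left(-46\right) \frac{1}{15 + 12 \left(6 - 5\right)} - 39462} = \sqrt{2 \left(-46\right) \frac{1}{15 + 12 \cdot 1} - 39462} = \sqrt{2 \left(-46\right) \frac{1}{15 + 12} - 39462} = \sqrt{2 \left(-46\right) \frac{1}{27} - 39462} = \sqrt{- \frac{92}{27} - 39462} = \sqrt{- \frac{1065566}{27}} = \frac{i \sqrt{3196698}}{9}$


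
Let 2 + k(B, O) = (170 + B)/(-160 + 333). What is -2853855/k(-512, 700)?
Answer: 493716915/688 ≈ 7.1761e+5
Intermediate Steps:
k(B, O) = -176/173 + B/173 (k(B, O) = -2 + (170 + B)/(-160 + 333) = -2 + (170 + B)/173 = -2 + (170 + B)*(1/173) = -2 + (170/173 + B/173) = -176/173 + B/173)
-2853855/k(-512, 700) = -2853855/(-176/173 + (1/173)*(-512)) = -2853855/(-176/173 - 512/173) = -2853855/(-688/173) = -2853855*(-173/688) = 493716915/688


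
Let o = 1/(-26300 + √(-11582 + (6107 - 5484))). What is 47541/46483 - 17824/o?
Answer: 947386597267/2021 - 17824*I*√10959 ≈ 4.6877e+8 - 1.8659e+6*I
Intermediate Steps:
o = 1/(-26300 + I*√10959) (o = 1/(-26300 + √(-11582 + 623)) = 1/(-26300 + √(-10959)) = 1/(-26300 + I*√10959) ≈ -3.8022e-5 - 1.513e-7*I)
47541/46483 - 17824/o = 47541/46483 - 17824/(-26300/691700959 - I*√10959/691700959) = 47541*(1/46483) - 17824/(-26300/691700959 - I*√10959/691700959) = 2067/2021 - 17824/(-26300/691700959 - I*√10959/691700959)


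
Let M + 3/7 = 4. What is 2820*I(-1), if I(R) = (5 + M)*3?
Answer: 507600/7 ≈ 72514.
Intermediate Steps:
M = 25/7 (M = -3/7 + 4 = 25/7 ≈ 3.5714)
I(R) = 180/7 (I(R) = (5 + 25/7)*3 = (60/7)*3 = 180/7)
2820*I(-1) = 2820*(180/7) = 507600/7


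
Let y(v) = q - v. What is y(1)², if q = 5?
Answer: 16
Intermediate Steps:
y(v) = 5 - v
y(1)² = (5 - 1*1)² = (5 - 1)² = 4² = 16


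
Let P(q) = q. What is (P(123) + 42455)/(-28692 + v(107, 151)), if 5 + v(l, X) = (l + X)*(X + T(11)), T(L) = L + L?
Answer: 42578/15937 ≈ 2.6716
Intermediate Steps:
T(L) = 2*L
v(l, X) = -5 + (22 + X)*(X + l) (v(l, X) = -5 + (l + X)*(X + 2*11) = -5 + (X + l)*(X + 22) = -5 + (X + l)*(22 + X) = -5 + (22 + X)*(X + l))
(P(123) + 42455)/(-28692 + v(107, 151)) = (123 + 42455)/(-28692 + (-5 + 151² + 22*151 + 22*107 + 151*107)) = 42578/(-28692 + (-5 + 22801 + 3322 + 2354 + 16157)) = 42578/(-28692 + 44629) = 42578/15937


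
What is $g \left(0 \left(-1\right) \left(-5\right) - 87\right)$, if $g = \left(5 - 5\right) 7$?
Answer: $0$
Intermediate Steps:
$g = 0$ ($g = 0 \cdot 7 = 0$)
$g \left(0 \left(-1\right) \left(-5\right) - 87\right) = 0 \left(0 \left(-1\right) \left(-5\right) - 87\right) = 0 \left(0 \left(-5\right) - 87\right) = 0 \left(0 - 87\right) = 0 \left(-87\right) = 0$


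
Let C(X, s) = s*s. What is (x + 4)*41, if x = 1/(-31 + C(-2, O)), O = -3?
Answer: 3567/22 ≈ 162.14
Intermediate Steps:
C(X, s) = s²
x = -1/22 (x = 1/(-31 + (-3)²) = 1/(-31 + 9) = 1/(-22) = -1/22 ≈ -0.045455)
(x + 4)*41 = (-1/22 + 4)*41 = (87/22)*41 = 3567/22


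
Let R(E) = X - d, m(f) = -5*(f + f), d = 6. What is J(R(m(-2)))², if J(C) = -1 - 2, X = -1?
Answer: 9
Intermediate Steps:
m(f) = -10*f
R(E) = -7 (R(E) = -1 - 1*6 = -1 - 6 = -7)
J(C) = -3
J(R(m(-2)))² = (-3)² = 9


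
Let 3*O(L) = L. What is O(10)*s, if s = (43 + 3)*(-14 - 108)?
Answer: -56120/3 ≈ -18707.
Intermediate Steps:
O(L) = L/3
s = -5612 (s = 46*(-122) = -5612)
O(10)*s = ((⅓)*10)*(-5612) = (10/3)*(-5612) = -56120/3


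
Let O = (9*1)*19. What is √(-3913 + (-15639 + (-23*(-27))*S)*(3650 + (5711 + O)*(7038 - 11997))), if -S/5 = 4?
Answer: √818346006179 ≈ 9.0463e+5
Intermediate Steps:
S = -20 (S = -5*4 = -20)
O = 171 (O = 9*19 = 171)
√(-3913 + (-15639 + (-23*(-27))*S)*(3650 + (5711 + O)*(7038 - 11997))) = √(-3913 + (-15639 - 23*(-27)*(-20))*(3650 + (5711 + 171)*(7038 - 11997))) = √(-3913 + (-15639 + 621*(-20))*(3650 + 5882*(-4959))) = √(-3913 + (-15639 - 12420)*(3650 - 29168838)) = √(-3913 - 28059*(-29165188)) = √(-3913 + 818346010092) = √818346006179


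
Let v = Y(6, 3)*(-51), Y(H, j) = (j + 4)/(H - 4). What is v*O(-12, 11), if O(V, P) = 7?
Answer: -2499/2 ≈ -1249.5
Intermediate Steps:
Y(H, j) = (4 + j)/(-4 + H)
v = -357/2 (v = ((4 + 3)/(-4 + 6))*(-51) = (7/2)*(-51) = -357/2 ≈ -178.50)
v*O(-12, 11) = -357/2*7 = -2499/2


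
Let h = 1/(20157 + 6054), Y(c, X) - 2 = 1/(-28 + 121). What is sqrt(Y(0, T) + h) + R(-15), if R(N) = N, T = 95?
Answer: -15 + 5*sqrt(53102804514)/812541 ≈ -13.582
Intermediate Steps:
Y(c, X) = 187/93 (Y(c, X) = 2 + 1/(-28 + 121) = 2 + 1/93 = 187/93)
h = 1/26211 ≈ 3.8152e-5
sqrt(Y(0, T) + h) + R(-15) = sqrt(187/93 + 1/26211) - 15 = sqrt(1633850/812541) - 15 = 5*sqrt(53102804514)/812541 - 15 = -15 + 5*sqrt(53102804514)/812541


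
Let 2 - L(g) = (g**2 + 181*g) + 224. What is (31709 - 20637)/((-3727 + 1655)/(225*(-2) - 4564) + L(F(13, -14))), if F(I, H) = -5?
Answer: 13878752/825321 ≈ 16.816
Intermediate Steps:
L(g) = -222 - g**2 - 181*g (L(g) = 2 - ((g**2 + 181*g) + 224) = 2 - (224 + g**2 + 181*g) = 2 + (-224 - g**2 - 181*g) = -222 - g**2 - 181*g)
(31709 - 20637)/((-3727 + 1655)/(225*(-2) - 4564) + L(F(13, -14))) = (31709 - 20637)/((-3727 + 1655)/(225*(-2) - 4564) + (-222 - 1*(-5)**2 - 181*(-5))) = 11072/(-2072/(-450 - 4564) + (-222 - 1*25 + 905)) = 11072/(-2072/(-5014) + (-222 - 25 + 905)) = 11072/(-2072*(-1/5014) + 658) = 11072/(1036/2507 + 658) = 11072/(1650642/2507) = 11072*(2507/1650642) = 13878752/825321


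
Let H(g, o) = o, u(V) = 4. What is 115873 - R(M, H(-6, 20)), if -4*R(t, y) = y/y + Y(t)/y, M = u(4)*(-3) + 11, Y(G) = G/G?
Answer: 9269861/80 ≈ 1.1587e+5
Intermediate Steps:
Y(G) = 1
M = -1 (M = 4*(-3) + 11 = -12 + 11 = -1)
R(t, y) = -¼ - 1/(4*y) (R(t, y) = -(y/y + 1/y)/4 = -(1 + 1/y)/4 = -¼ - 1/(4*y))
115873 - R(M, H(-6, 20)) = 115873 - (-1 - 1*20)/(4*20) = 115873 - (-1 - 20)/(4*20) = 115873 - (-21)/(4*20) = 115873 - 1*(-21/80) = 115873 + 21/80 = 9269861/80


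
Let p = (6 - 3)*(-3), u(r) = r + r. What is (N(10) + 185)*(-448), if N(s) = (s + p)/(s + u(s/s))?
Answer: -248752/3 ≈ -82917.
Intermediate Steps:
u(r) = 2*r
p = -9 (p = 3*(-3) = -9)
N(s) = (-9 + s)/(2 + s) (N(s) = (s - 9)/(s + 2*(s/s)) = (-9 + s)/(s + 2*1) = (-9 + s)/(s + 2) = (-9 + s)/(2 + s))
(N(10) + 185)*(-448) = ((-9 + 10)/(2 + 10) + 185)*(-448) = (1/12 + 185)*(-448) = (2221/12)*(-448) = -248752/3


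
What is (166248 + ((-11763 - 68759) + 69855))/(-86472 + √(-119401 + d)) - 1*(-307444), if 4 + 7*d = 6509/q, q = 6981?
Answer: 56170346802687312248/182702136051905 - 155581*I*√285128686937094/365404272103810 ≈ 3.0744e+5 - 0.0071896*I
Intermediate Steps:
d = -21415/48867 (d = -4/7 + (6509/6981)/7 = -4/7 + (6509*(1/6981))/7 = -4/7 + (⅐)*(6509/6981) = -4/7 + 6509/48867 = -21415/48867 ≈ -0.43823)
(166248 + ((-11763 - 68759) + 69855))/(-86472 + √(-119401 + d)) - 1*(-307444) = (166248 + ((-11763 - 68759) + 69855))/(-86472 + √(-119401 - 21415/48867)) - 1*(-307444) = (166248 + (-80522 + 69855))/(-86472 + √(-5834790082/48867)) + 307444 = (166248 - 10667)/(-86472 + I*√285128686937094/48867) + 307444 = 155581/(-86472 + I*√285128686937094/48867) + 307444 = 307444 + 155581/(-86472 + I*√285128686937094/48867)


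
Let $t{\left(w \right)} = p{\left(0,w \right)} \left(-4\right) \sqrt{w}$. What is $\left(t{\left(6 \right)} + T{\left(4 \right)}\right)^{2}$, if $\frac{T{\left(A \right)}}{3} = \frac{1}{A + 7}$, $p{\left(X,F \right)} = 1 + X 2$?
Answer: $\frac{11625}{121} - \frac{24 \sqrt{6}}{11} \approx 90.73$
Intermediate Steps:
$p{\left(X,F \right)} = 1 + 2 X$
$T{\left(A \right)} = \frac{3}{7 + A}$ ($T{\left(A \right)} = \frac{3}{A + 7} = \frac{3}{7 + A}$)
$t{\left(w \right)} = - 4 \sqrt{w}$ ($t{\left(w \right)} = \left(1 + 2 \cdot 0\right) \left(-4\right) \sqrt{w} = \left(1 + 0\right) \left(-4\right) \sqrt{w} = 1 \left(-4\right) \sqrt{w} = - 4 \sqrt{w}$)
$\left(t{\left(6 \right)} + T{\left(4 \right)}\right)^{2} = \left(- 4 \sqrt{6} + \frac{3}{7 + 4}\right)^{2} = \left(- 4 \sqrt{6} + \frac{3}{11}\right)^{2} = \left(\frac{3}{11} - 4 \sqrt{6}\right)^{2}$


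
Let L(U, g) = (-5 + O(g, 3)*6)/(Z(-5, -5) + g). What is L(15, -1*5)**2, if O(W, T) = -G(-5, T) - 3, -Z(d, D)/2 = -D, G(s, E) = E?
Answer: 1681/225 ≈ 7.4711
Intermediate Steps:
Z(d, D) = 2*D (Z(d, D) = -(-2)*D = 2*D)
O(W, T) = -3 - T (O(W, T) = -T - 3 = -3 - T)
L(U, g) = -41/(-10 + g) (L(U, g) = (-5 + (-3 - 1*3)*6)/(2*(-5) + g) = (-5 + (-3 - 3)*6)/(-10 + g) = (-5 - 6*6)/(-10 + g) = (-5 - 36)/(-10 + g) = -41/(-10 + g))
L(15, -1*5)**2 = (-41/(-10 - 1*5))**2 = (-41/(-10 - 5))**2 = (-41/(-15))**2 = (-41*(-1/15))**2 = (41/15)**2 = 1681/225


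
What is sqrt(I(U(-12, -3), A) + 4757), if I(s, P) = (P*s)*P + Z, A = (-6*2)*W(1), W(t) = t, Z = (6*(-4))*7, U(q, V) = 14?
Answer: sqrt(6605) ≈ 81.271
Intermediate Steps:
Z = -168 (Z = -24*7 = -168)
A = -12 (A = -6*2*1 = -12*1 = -12)
I(s, P) = -168 + s*P**2 (I(s, P) = (P*s)*P - 168 = s*P**2 - 168 = -168 + s*P**2)
sqrt(I(U(-12, -3), A) + 4757) = sqrt((-168 + 14*(-12)**2) + 4757) = sqrt((-168 + 14*144) + 4757) = sqrt((-168 + 2016) + 4757) = sqrt(1848 + 4757) = sqrt(6605)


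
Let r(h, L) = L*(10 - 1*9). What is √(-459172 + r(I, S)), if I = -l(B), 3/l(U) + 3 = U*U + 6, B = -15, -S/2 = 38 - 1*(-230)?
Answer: 2*I*√114927 ≈ 678.02*I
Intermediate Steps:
S = -536 (S = -2*(38 - 1*(-230)) = -2*(38 + 230) = -2*268 = -536)
l(U) = 3/(3 + U²) (l(U) = 3/(-3 + (U*U + 6)) = 3/(-3 + (U² + 6)) = 3/(-3 + (6 + U²)) = 3/(3 + U²))
I = -1/76 (I = -3/(3 + (-15)²) = -3/(3 + 225) = -3/228 = -1*1/76 = -1/76 ≈ -0.013158)
r(h, L) = L (r(h, L) = L*(10 - 9) = L*1 = L)
√(-459172 + r(I, S)) = √(-459172 - 536) = √(-459708) = 2*I*√114927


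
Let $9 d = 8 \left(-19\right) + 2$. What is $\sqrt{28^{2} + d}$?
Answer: $\frac{\sqrt{6906}}{3} \approx 27.701$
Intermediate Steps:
$d = - \frac{50}{3}$ ($d = \frac{8 \left(-19\right) + 2}{9} = \frac{-152 + 2}{9} = \frac{1}{9} \left(-150\right) = - \frac{50}{3} \approx -16.667$)
$\sqrt{28^{2} + d} = \sqrt{28^{2} - \frac{50}{3}} = \sqrt{784 - \frac{50}{3}} = \sqrt{\frac{2302}{3}} = \frac{\sqrt{6906}}{3}$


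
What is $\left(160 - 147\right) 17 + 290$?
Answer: $511$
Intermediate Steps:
$\left(160 - 147\right) 17 + 290 = 13 \cdot 17 + 290 = 221 + 290 = 511$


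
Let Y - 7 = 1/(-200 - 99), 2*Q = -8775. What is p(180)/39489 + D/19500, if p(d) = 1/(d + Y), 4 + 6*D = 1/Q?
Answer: -3216460198739/94450205821725000 ≈ -3.4055e-5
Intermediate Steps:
Q = -8775/2 (Q = (1/2)*(-8775) = -8775/2 ≈ -4387.5)
D = -17551/26325 (D = -2/3 + 1/(6*(-8775/2)) = -2/3 + (1/6)*(-2/8775) = -2/3 - 1/26325 = -17551/26325 ≈ -0.66670)
Y = 2092/299 (Y = 7 + 1/(-200 - 99) = 7 + 1/(-299) = 7 - 1/299 = 2092/299 ≈ 6.9967)
p(d) = 1/(2092/299 + d) (p(d) = 1/(d + 2092/299) = 1/(2092/299 + d))
p(180)/39489 + D/19500 = (299/(2092 + 299*180))/39489 - 17551/26325/19500 = (299/(2092 + 53820))*(1/39489) - 17551/26325*1/19500 = (299/55912)*(1/39489) - 17551/513337500 = 299/2207908968 - 17551/513337500 = -3216460198739/94450205821725000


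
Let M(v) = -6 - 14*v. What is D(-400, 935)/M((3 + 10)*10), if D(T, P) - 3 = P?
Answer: -469/913 ≈ -0.51369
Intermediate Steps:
D(T, P) = 3 + P
D(-400, 935)/M((3 + 10)*10) = (3 + 935)/(-6 - 14*(3 + 10)*10) = 938/(-6 - 182*10) = 938/(-6 - 14*130) = 938/(-6 - 1820) = 938/(-1826) = 938*(-1/1826) = -469/913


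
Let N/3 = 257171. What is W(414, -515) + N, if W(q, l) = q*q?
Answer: 942909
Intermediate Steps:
N = 771513 (N = 3*257171 = 771513)
W(q, l) = q²
W(414, -515) + N = 414² + 771513 = 171396 + 771513 = 942909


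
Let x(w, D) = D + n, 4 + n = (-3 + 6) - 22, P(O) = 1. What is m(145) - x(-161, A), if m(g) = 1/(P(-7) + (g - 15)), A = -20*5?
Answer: 16114/131 ≈ 123.01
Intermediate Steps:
A = -100
n = -23 (n = -4 + ((-3 + 6) - 22) = -4 + (3 - 22) = -4 - 19 = -23)
m(g) = 1/(-14 + g) (m(g) = 1/(1 + (g - 15)) = 1/(1 + (-15 + g)) = 1/(-14 + g))
x(w, D) = -23 + D (x(w, D) = D - 23 = -23 + D)
m(145) - x(-161, A) = 1/(-14 + 145) - (-23 - 100) = 1/131 - 1*(-123) = 1/131 + 123 = 16114/131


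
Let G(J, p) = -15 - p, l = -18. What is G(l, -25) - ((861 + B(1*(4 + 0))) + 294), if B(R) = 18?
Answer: -1163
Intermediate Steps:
G(l, -25) - ((861 + B(1*(4 + 0))) + 294) = (-15 - 1*(-25)) - ((861 + 18) + 294) = (-15 + 25) - (879 + 294) = 10 - 1*1173 = 10 - 1173 = -1163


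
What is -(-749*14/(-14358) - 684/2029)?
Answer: -5727611/14566191 ≈ -0.39321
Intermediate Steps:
-(-749*14/(-14358) - 684/2029) = -(-10486*(-1/14358) - 684*1/2029) = -(5243/7179 - 684/2029) = -1*5727611/14566191 = -5727611/14566191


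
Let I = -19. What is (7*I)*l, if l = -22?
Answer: 2926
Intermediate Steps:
(7*I)*l = (7*(-19))*(-22) = -133*(-22) = 2926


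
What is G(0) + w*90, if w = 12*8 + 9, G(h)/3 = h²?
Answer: 9450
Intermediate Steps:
G(h) = 3*h²
w = 105 (w = 96 + 9 = 105)
G(0) + w*90 = 3*0² + 105*90 = 3*0 + 9450 = 0 + 9450 = 9450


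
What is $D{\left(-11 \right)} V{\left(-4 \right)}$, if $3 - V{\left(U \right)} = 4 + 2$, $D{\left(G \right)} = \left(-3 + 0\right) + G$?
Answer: $42$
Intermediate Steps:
$D{\left(G \right)} = -3 + G$
$V{\left(U \right)} = -3$ ($V{\left(U \right)} = 3 - \left(4 + 2\right) = 3 - 6 = -3$)
$D{\left(-11 \right)} V{\left(-4 \right)} = \left(-3 - 11\right) \left(-3\right) = \left(-14\right) \left(-3\right) = 42$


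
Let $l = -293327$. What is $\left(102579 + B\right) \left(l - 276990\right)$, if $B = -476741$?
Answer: $213390949354$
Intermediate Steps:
$\left(102579 + B\right) \left(l - 276990\right) = \left(102579 - 476741\right) \left(-293327 - 276990\right) = \left(-374162\right) \left(-570317\right) = 213390949354$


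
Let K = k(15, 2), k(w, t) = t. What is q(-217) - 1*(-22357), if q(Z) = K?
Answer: 22359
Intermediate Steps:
K = 2
q(Z) = 2
q(-217) - 1*(-22357) = 2 - 1*(-22357) = 2 + 22357 = 22359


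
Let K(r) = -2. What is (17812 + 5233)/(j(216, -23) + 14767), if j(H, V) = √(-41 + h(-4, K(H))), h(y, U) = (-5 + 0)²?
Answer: 68061103/43612861 - 18436*I/43612861 ≈ 1.5606 - 0.00042272*I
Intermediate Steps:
h(y, U) = 25 (h(y, U) = (-5)² = 25)
j(H, V) = 4*I (j(H, V) = √(-41 + 25) = √(-16) = 4*I)
(17812 + 5233)/(j(216, -23) + 14767) = (17812 + 5233)/(4*I + 14767) = 23045/(14767 + 4*I) = 23045*((14767 - 4*I)/218064305) = 4609*(14767 - 4*I)/43612861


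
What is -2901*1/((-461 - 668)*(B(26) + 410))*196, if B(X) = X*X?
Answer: 94766/204349 ≈ 0.46375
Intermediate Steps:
B(X) = X²
-2901*1/((-461 - 668)*(B(26) + 410))*196 = -2901*1/((-461 - 668)*(26² + 410))*196 = -2901*(-1/(1129*(676 + 410)))*196 = -2901/((-1129*1086))*196 = -2901/(-1226094)*196 = -2901*(-1/1226094)*196 = (967/408698)*196 = 94766/204349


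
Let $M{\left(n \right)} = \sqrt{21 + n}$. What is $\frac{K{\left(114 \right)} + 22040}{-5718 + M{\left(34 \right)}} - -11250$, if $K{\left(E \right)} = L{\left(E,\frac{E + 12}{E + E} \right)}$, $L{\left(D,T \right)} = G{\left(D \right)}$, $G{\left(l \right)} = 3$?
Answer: $\frac{367697984376}{32695469} - \frac{22043 \sqrt{55}}{32695469} \approx 11246.0$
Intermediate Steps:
$L{\left(D,T \right)} = 3$
$K{\left(E \right)} = 3$
$\frac{K{\left(114 \right)} + 22040}{-5718 + M{\left(34 \right)}} - -11250 = \frac{3 + 22040}{-5718 + \sqrt{21 + 34}} - -11250 = \frac{22043}{-5718 + \sqrt{55}} + 11250 = 11250 + \frac{22043}{-5718 + \sqrt{55}}$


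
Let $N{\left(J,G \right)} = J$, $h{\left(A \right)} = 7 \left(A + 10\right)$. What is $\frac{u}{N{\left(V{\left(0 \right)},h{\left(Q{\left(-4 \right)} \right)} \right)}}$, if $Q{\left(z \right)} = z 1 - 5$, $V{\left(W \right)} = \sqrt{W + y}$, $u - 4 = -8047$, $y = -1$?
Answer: $8043 i \approx 8043.0 i$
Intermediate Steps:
$u = -8043$ ($u = 4 - 8047 = -8043$)
$V{\left(W \right)} = \sqrt{-1 + W}$ ($V{\left(W \right)} = \sqrt{W - 1} = \sqrt{-1 + W}$)
$Q{\left(z \right)} = -5 + z$ ($Q{\left(z \right)} = z - 5 = -5 + z$)
$h{\left(A \right)} = 70 + 7 A$ ($h{\left(A \right)} = 7 \left(10 + A\right) = 70 + 7 A$)
$\frac{u}{N{\left(V{\left(0 \right)},h{\left(Q{\left(-4 \right)} \right)} \right)}} = - \frac{8043}{\sqrt{-1 + 0}} = - \frac{8043}{\sqrt{-1}} = - \frac{8043}{i} = - 8043 \left(- i\right) = 8043 i$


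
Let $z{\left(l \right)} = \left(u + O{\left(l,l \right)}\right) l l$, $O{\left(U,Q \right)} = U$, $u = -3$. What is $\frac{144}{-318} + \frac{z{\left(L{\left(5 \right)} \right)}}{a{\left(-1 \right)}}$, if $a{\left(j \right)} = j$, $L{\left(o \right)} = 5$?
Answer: $- \frac{2674}{53} \approx -50.453$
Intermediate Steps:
$z{\left(l \right)} = l^{2} \left(-3 + l\right)$ ($z{\left(l \right)} = \left(-3 + l\right) l l = \left(-3 + l\right) l^{2} = l^{2} \left(-3 + l\right)$)
$\frac{144}{-318} + \frac{z{\left(L{\left(5 \right)} \right)}}{a{\left(-1 \right)}} = \frac{144}{-318} + \frac{5^{2} \left(-3 + 5\right)}{-1} = 144 \left(- \frac{1}{318}\right) + 25 \cdot 2 \left(-1\right) = - \frac{24}{53} + 50 \left(-1\right) = - \frac{24}{53} - 50 = - \frac{2674}{53}$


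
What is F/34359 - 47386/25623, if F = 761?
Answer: -3172853/1736451 ≈ -1.8272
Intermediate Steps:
F/34359 - 47386/25623 = 761/34359 - 47386/25623 = -3172853/1736451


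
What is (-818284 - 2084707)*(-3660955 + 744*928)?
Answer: 8623401534293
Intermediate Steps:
(-818284 - 2084707)*(-3660955 + 744*928) = -2902991*(-3660955 + 690432) = -2902991*(-2970523) = 8623401534293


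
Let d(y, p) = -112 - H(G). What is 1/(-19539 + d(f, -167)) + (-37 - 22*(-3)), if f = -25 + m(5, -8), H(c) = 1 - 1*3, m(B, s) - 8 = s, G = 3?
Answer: 569820/19649 ≈ 29.000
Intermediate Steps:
m(B, s) = 8 + s
H(c) = -2 (H(c) = 1 - 3 = -2)
f = -25 (f = -25 + (8 - 8) = -25 + 0 = -25)
d(y, p) = -110 (d(y, p) = -112 - 1*(-2) = -112 + 2 = -110)
1/(-19539 + d(f, -167)) + (-37 - 22*(-3)) = 1/(-19539 - 110) + (-37 - 22*(-3)) = 1/(-19649) + (-37 + 66) = -1/19649 + 29 = 569820/19649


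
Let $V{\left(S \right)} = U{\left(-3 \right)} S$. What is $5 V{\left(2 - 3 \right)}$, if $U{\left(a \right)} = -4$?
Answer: $20$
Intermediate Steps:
$V{\left(S \right)} = - 4 S$
$5 V{\left(2 - 3 \right)} = 5 \left(- 4 \left(2 - 3\right)\right) = 5 \left(\left(-4\right) \left(-1\right)\right) = 5 \cdot 4 = 20$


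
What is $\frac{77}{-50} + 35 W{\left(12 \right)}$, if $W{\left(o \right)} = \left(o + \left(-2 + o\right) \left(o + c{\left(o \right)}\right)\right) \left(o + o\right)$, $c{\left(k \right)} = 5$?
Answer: $\frac{7643923}{50} \approx 1.5288 \cdot 10^{5}$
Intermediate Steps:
$W{\left(o \right)} = 2 o \left(o + \left(-2 + o\right) \left(5 + o\right)\right)$ ($W{\left(o \right)} = \left(o + \left(-2 + o\right) \left(o + 5\right)\right) \left(o + o\right) = \left(o + \left(-2 + o\right) \left(5 + o\right)\right) 2 o = 2 o \left(o + \left(-2 + o\right) \left(5 + o\right)\right)$)
$\frac{77}{-50} + 35 W{\left(12 \right)} = \frac{77}{-50} + 35 \cdot 2 \cdot 12 \left(-10 + 12^{2} + 4 \cdot 12\right) = 77 \left(- \frac{1}{50}\right) + 35 \cdot 2 \cdot 12 \left(-10 + 144 + 48\right) = - \frac{77}{50} + 35 \cdot 2 \cdot 12 \cdot 182 = - \frac{77}{50} + 35 \cdot 4368 = - \frac{77}{50} + 152880 = \frac{7643923}{50}$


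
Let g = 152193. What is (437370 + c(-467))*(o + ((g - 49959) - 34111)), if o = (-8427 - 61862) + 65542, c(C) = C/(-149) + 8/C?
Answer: 1928768301077232/69583 ≈ 2.7719e+10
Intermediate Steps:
c(C) = 8/C - C/149 (c(C) = C*(-1/149) + 8/C = -C/149 + 8/C = 8/C - C/149)
o = -4747 (o = -70289 + 65542 = -4747)
(437370 + c(-467))*(o + ((g - 49959) - 34111)) = (437370 + (8/(-467) - 1/149*(-467)))*(-4747 + ((152193 - 49959) - 34111)) = (437370 + (8*(-1/467) + 467/149))*(-4747 + (102234 - 34111)) = (437370 + (-8/467 + 467/149))*(-4747 + 68123) = (437370 + 216897/69583)*63376 = (30433733607/69583)*63376 = 1928768301077232/69583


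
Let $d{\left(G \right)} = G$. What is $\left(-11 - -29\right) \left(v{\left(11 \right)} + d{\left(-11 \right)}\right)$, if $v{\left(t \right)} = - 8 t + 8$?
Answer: $-1638$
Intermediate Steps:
$v{\left(t \right)} = 8 - 8 t$
$\left(-11 - -29\right) \left(v{\left(11 \right)} + d{\left(-11 \right)}\right) = \left(-11 - -29\right) \left(\left(8 - 88\right) - 11\right) = \left(-11 + 29\right) \left(\left(8 - 88\right) - 11\right) = 18 \left(-80 - 11\right) = 18 \left(-91\right) = -1638$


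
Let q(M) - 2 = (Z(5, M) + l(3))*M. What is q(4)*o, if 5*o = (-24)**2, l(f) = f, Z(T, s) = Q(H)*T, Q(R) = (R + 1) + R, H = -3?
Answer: -49536/5 ≈ -9907.2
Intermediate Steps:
Q(R) = 1 + 2*R (Q(R) = (1 + R) + R = 1 + 2*R)
Z(T, s) = -5*T (Z(T, s) = (1 + 2*(-3))*T = (1 - 6)*T = -5*T)
q(M) = 2 - 22*M (q(M) = 2 + (-5*5 + 3)*M = 2 + (-25 + 3)*M = 2 - 22*M)
o = 576/5 (o = (1/5)*(-24)**2 = (1/5)*576 = 576/5 ≈ 115.20)
q(4)*o = (2 - 22*4)*(576/5) = (2 - 88)*(576/5) = -86*576/5 = -49536/5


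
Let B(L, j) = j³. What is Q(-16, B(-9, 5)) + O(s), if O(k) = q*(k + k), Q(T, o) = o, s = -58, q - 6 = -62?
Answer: 6621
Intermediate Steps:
q = -56 (q = 6 - 62 = -56)
O(k) = -112*k (O(k) = -56*(k + k) = -112*k)
Q(-16, B(-9, 5)) + O(s) = 5³ - 112*(-58) = 125 + 6496 = 6621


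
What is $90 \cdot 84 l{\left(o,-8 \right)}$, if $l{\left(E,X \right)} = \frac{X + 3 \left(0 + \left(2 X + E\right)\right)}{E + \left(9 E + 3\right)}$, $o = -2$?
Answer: $\frac{468720}{17} \approx 27572.0$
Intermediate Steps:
$l{\left(E,X \right)} = \frac{3 E + 7 X}{3 + 10 E}$ ($l{\left(E,X \right)} = \frac{X + 3 \left(0 + \left(E + 2 X\right)\right)}{E + \left(3 + 9 E\right)} = \frac{X + 3 \left(E + 2 X\right)}{3 + 10 E} = \frac{X + \left(3 E + 6 X\right)}{3 + 10 E} = \frac{3 E + 7 X}{3 + 10 E}$)
$90 \cdot 84 l{\left(o,-8 \right)} = 90 \cdot 84 \frac{3 \left(-2\right) + 7 \left(-8\right)}{3 + 10 \left(-2\right)} = 7560 \frac{-6 - 56}{3 - 20} = 7560 \frac{1}{-17} \left(-62\right) = 7560 \left(\left(- \frac{1}{17}\right) \left(-62\right)\right) = 7560 \cdot \frac{62}{17} = \frac{468720}{17}$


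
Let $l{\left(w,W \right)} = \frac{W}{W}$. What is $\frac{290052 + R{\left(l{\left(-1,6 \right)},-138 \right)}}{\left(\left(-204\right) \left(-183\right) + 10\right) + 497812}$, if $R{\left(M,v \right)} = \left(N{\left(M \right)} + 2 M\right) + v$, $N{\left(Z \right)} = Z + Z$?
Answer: $\frac{144959}{267577} \approx 0.54175$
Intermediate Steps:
$N{\left(Z \right)} = 2 Z$
$l{\left(w,W \right)} = 1$
$R{\left(M,v \right)} = v + 4 M$ ($R{\left(M,v \right)} = \left(2 M + 2 M\right) + v = 4 M + v = v + 4 M$)
$\frac{290052 + R{\left(l{\left(-1,6 \right)},-138 \right)}}{\left(\left(-204\right) \left(-183\right) + 10\right) + 497812} = \frac{290052 + \left(-138 + 4 \cdot 1\right)}{\left(\left(-204\right) \left(-183\right) + 10\right) + 497812} = \frac{290052 + \left(-138 + 4\right)}{\left(37332 + 10\right) + 497812} = \frac{290052 - 134}{37342 + 497812} = \frac{289918}{535154} = 289918 \cdot \frac{1}{535154} = \frac{144959}{267577}$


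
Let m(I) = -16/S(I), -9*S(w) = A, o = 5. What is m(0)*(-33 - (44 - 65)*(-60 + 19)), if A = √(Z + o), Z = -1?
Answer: -64368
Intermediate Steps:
A = 2 (A = √(-1 + 5) = √4 = 2)
S(w) = -2/9 (S(w) = -⅑*2 = -2/9)
m(I) = 72 (m(I) = -16/(-2/9) = -16*(-9/2) = 72)
m(0)*(-33 - (44 - 65)*(-60 + 19)) = 72*(-33 - (44 - 65)*(-60 + 19)) = 72*(-33 - (-21)*(-41)) = 72*(-33 - 1*861) = 72*(-33 - 861) = 72*(-894) = -64368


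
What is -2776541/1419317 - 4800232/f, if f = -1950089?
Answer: 1398548819395/2767794469213 ≈ 0.50529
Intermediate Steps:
-2776541/1419317 - 4800232/f = -2776541/1419317 - 4800232/(-1950089) = -2776541*1/1419317 - 4800232*(-1/1950089) = -2776541/1419317 + 4800232/1950089 = 1398548819395/2767794469213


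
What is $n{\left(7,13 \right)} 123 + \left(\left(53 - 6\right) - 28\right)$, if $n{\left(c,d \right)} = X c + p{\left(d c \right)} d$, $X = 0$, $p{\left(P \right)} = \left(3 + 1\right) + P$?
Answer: $151924$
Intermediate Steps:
$p{\left(P \right)} = 4 + P$
$n{\left(c,d \right)} = d \left(4 + c d\right)$ ($n{\left(c,d \right)} = 0 c + \left(4 + d c\right) d = 0 + \left(4 + c d\right) d = 0 + d \left(4 + c d\right) = d \left(4 + c d\right)$)
$n{\left(7,13 \right)} 123 + \left(\left(53 - 6\right) - 28\right) = 13 \left(4 + 7 \cdot 13\right) 123 + \left(\left(53 - 6\right) - 28\right) = 13 \left(4 + 91\right) 123 + \left(47 - 28\right) = 13 \cdot 95 \cdot 123 + 19 = 1235 \cdot 123 + 19 = 151905 + 19 = 151924$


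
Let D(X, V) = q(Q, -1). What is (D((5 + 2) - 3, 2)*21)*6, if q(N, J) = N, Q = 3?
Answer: 378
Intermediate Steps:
D(X, V) = 3
(D((5 + 2) - 3, 2)*21)*6 = (3*21)*6 = 63*6 = 378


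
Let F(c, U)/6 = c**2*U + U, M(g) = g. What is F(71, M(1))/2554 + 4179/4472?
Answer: 72980055/5710744 ≈ 12.779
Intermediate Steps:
F(c, U) = 6*U + 6*U*c**2 (F(c, U) = 6*(c**2*U + U) = 6*(U*c**2 + U) = 6*(U + U*c**2) = 6*U + 6*U*c**2)
F(71, M(1))/2554 + 4179/4472 = (6*1*(1 + 71**2))/2554 + 4179/4472 = (6*1*(1 + 5041))*(1/2554) + 4179*(1/4472) = (6*1*5042)*(1/2554) + 4179/4472 = 30252*(1/2554) + 4179/4472 = 15126/1277 + 4179/4472 = 72980055/5710744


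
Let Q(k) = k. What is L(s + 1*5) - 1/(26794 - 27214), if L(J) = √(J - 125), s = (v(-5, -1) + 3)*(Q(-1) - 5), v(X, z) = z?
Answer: 1/420 + 2*I*√33 ≈ 0.002381 + 11.489*I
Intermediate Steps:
s = -12 (s = (-1 + 3)*(-1 - 5) = 2*(-6) = -12)
L(J) = √(-125 + J)
L(s + 1*5) - 1/(26794 - 27214) = √(-125 + (-12 + 1*5)) - 1/(26794 - 27214) = √(-125 + (-12 + 5)) - 1/(-420) = √(-125 - 7) - 1*(-1/420) = √(-132) + 1/420 = 2*I*√33 + 1/420 = 1/420 + 2*I*√33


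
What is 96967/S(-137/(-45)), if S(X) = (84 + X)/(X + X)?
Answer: 26568958/3917 ≈ 6783.0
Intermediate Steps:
S(X) = (84 + X)/(2*X) (S(X) = (84 + X)/((2*X)) = (84 + X)*(1/(2*X)) = (84 + X)/(2*X))
96967/S(-137/(-45)) = 96967/(((84 - 137/(-45))/(2*((-137/(-45)))))) = 96967/(((84 - 137*(-1/45))/(2*((-137*(-1/45)))))) = 96967/(((84 + 137/45)/(2*(137/45)))) = 96967/(((½)*(45/137)*(3917/45))) = 96967/(3917/274) = 96967*(274/3917) = 26568958/3917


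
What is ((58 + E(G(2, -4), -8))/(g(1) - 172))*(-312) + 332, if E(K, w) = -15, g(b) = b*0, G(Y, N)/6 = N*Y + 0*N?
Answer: 410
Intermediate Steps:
G(Y, N) = 6*N*Y (G(Y, N) = 6*(N*Y + 0*N) = 6*(N*Y + 0) = 6*(N*Y) = 6*N*Y)
g(b) = 0
((58 + E(G(2, -4), -8))/(g(1) - 172))*(-312) + 332 = ((58 - 15)/(0 - 172))*(-312) + 332 = (43/(-172))*(-312) + 332 = (43*(-1/172))*(-312) + 332 = -¼*(-312) + 332 = 78 + 332 = 410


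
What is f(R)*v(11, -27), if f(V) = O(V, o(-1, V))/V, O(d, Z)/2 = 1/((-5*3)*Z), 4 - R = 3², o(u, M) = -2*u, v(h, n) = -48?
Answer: -16/25 ≈ -0.64000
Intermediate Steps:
R = -5 (R = 4 - 1*3² = 4 - 1*9 = 4 - 9 = -5)
O(d, Z) = -2/(15*Z) (O(d, Z) = 2/(((-5*3)*Z)) = 2/((-15*Z)) = 2*(-1/(15*Z)) = -2/(15*Z))
f(V) = -1/(15*V) (f(V) = (-2/(15*((-2*(-1)))))/V = (-2/15/2)/V = (-2/15*½)/V = -1/(15*V))
f(R)*v(11, -27) = -1/15/(-5)*(-48) = -1/15*(-⅕)*(-48) = (1/75)*(-48) = -16/25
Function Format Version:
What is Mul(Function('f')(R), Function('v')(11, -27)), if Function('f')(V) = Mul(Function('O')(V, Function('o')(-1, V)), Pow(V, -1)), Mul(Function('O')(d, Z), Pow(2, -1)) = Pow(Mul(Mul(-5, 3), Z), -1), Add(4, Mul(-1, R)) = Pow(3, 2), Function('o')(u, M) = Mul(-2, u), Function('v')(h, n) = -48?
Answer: Rational(-16, 25) ≈ -0.64000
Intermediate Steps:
R = -5 (R = Add(4, Mul(-1, Pow(3, 2))) = Add(4, Mul(-1, 9)) = Add(4, -9) = -5)
Function('O')(d, Z) = Mul(Rational(-2, 15), Pow(Z, -1)) (Function('O')(d, Z) = Mul(2, Pow(Mul(Mul(-5, 3), Z), -1)) = Mul(2, Pow(Mul(-15, Z), -1)) = Mul(2, Mul(Rational(-1, 15), Pow(Z, -1))) = Mul(Rational(-2, 15), Pow(Z, -1)))
Function('f')(V) = Mul(Rational(-1, 15), Pow(V, -1)) (Function('f')(V) = Mul(Mul(Rational(-2, 15), Pow(Mul(-2, -1), -1)), Pow(V, -1)) = Mul(Mul(Rational(-2, 15), Pow(2, -1)), Pow(V, -1)) = Mul(Mul(Rational(-2, 15), Rational(1, 2)), Pow(V, -1)) = Mul(Rational(-1, 15), Pow(V, -1)))
Mul(Function('f')(R), Function('v')(11, -27)) = Mul(Mul(Rational(-1, 15), Pow(-5, -1)), -48) = Mul(Mul(Rational(-1, 15), Rational(-1, 5)), -48) = Mul(Rational(1, 75), -48) = Rational(-16, 25)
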